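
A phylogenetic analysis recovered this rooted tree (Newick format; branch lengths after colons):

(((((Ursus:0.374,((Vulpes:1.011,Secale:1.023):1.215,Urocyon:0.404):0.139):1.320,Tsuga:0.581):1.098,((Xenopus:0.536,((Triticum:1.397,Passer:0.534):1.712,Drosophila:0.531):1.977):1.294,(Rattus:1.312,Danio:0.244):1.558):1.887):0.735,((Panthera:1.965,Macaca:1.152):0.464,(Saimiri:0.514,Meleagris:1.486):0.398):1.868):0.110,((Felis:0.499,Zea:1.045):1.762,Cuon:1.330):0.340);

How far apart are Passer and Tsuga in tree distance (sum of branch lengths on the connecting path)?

The path runs Passer → … → MRCA → … → Tsuga; the MRCA is the node subtending (((Ursus,((Vulpes,Secale),Urocyon)),Tsuga),((Xenopus,((Triticum,Passer),Drosophila)),(Rattus,Danio))).
Branch lengths along that path: 0.534 + 1.712 + 1.977 + 1.294 + 1.887 + 1.098 + 0.581 = 9.083.

9.083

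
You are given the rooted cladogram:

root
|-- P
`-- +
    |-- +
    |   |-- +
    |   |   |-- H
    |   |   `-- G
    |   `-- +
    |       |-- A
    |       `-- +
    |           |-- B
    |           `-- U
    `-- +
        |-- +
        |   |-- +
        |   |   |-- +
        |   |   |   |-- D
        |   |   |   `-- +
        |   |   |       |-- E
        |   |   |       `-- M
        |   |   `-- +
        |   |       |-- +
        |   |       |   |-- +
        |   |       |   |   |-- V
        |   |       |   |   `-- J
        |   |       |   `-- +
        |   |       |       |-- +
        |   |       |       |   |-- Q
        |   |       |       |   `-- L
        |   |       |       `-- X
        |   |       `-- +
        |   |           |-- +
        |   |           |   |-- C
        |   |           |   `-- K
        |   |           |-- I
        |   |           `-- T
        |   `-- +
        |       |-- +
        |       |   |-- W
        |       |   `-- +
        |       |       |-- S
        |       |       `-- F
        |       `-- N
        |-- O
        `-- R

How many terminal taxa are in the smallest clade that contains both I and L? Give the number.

The MRCA of I and L is the node subtending (((V,J),((Q,L),X)),((C,K),I,T)).
That clade contains 9 terminal taxa: C, I, J, K, L, Q, T, V, X.

9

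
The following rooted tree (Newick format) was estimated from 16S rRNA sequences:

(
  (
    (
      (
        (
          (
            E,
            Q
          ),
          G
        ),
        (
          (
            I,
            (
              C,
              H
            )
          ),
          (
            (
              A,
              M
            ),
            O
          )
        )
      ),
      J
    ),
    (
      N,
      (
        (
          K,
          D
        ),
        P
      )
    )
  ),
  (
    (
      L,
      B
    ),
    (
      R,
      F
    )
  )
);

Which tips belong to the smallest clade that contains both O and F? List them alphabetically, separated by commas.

A, B, C, D, E, F, G, H, I, J, K, L, M, N, O, P, Q, R

Tracing O: it sits inside ((A,M),O).
Tracing F: it sits inside (R,F).
The smallest clade enclosing both is the whole tree (their MRCA is the root), so the answer is all 18 tips in alphabetical order.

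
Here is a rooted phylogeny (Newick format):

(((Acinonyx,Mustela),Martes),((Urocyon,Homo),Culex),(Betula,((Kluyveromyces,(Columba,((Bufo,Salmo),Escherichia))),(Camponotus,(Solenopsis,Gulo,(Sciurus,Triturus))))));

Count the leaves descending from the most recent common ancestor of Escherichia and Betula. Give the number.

11

The MRCA of Escherichia and Betula is the node subtending (Betula,((Kluyveromyces,(Columba,((Bufo,Salmo),Escherichia))),(Camponotus,(Solenopsis,Gulo,(Sciurus,Triturus))))).
That clade contains 11 terminal taxa: Betula, Bufo, Camponotus, Columba, Escherichia, Gulo, Kluyveromyces, Salmo, Sciurus, Solenopsis, Triturus.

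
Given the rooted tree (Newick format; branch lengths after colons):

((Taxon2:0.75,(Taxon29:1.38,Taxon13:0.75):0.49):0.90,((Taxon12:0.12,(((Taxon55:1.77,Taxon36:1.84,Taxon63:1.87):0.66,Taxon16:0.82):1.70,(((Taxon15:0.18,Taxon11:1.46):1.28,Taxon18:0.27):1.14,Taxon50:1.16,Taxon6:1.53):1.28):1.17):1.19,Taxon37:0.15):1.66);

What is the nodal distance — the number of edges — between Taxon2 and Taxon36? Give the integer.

The MRCA of Taxon2 and Taxon36 is the root of the tree.
From Taxon2 up to that node: 2 branches. From Taxon36 up to the same node: 6 branches. Total: 2 + 6 = 8.

8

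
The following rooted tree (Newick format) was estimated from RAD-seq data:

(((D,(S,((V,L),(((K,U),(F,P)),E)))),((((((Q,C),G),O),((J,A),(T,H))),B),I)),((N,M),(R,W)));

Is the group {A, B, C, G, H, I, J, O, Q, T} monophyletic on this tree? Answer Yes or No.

Yes

The most recent common ancestor of these taxa subtends ((((((Q,C),G),O),((J,A),(T,H))),B),I).
That clade has exactly 10 tips — every listed taxon and nothing else — so the group is monophyletic.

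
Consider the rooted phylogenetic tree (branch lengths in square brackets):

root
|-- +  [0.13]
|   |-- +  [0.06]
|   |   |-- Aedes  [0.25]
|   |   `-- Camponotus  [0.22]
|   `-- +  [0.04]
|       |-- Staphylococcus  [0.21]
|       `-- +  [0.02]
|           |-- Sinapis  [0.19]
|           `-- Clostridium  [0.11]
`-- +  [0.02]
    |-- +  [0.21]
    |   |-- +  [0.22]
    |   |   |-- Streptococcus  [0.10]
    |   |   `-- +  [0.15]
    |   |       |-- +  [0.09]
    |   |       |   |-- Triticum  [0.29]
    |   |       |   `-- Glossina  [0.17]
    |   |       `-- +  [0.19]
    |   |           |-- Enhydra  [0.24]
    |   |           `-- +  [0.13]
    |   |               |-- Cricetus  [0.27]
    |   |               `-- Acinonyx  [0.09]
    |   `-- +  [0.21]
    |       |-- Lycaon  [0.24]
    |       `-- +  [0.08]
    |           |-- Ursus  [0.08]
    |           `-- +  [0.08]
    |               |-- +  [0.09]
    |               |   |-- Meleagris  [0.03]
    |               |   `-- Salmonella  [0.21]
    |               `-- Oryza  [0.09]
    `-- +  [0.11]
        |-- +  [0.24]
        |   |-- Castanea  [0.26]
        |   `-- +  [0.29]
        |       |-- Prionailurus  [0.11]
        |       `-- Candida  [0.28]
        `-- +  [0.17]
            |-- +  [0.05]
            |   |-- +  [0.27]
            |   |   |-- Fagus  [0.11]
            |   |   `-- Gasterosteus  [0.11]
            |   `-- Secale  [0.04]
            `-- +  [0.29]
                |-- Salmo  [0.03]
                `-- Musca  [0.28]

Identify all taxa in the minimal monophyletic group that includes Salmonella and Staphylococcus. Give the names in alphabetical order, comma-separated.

Acinonyx, Aedes, Camponotus, Candida, Castanea, Clostridium, Cricetus, Enhydra, Fagus, Gasterosteus, Glossina, Lycaon, Meleagris, Musca, Oryza, Prionailurus, Salmo, Salmonella, Secale, Sinapis, Staphylococcus, Streptococcus, Triticum, Ursus

Tracing Salmonella: it sits inside (Meleagris,Salmonella).
Tracing Staphylococcus: it sits inside (Staphylococcus,(Sinapis,Clostridium)).
The smallest clade enclosing both is the whole tree (their MRCA is the root), so the answer is all 24 tips in alphabetical order.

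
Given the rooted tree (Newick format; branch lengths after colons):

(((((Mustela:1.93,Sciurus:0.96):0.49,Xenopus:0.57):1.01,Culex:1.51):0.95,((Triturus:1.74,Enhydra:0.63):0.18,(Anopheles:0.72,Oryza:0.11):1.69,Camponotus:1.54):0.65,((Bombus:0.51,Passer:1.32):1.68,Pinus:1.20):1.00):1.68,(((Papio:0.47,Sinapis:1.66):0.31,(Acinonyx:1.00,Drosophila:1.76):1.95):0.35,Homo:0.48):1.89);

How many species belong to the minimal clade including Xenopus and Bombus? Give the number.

The MRCA of Xenopus and Bombus is the node subtending ((((Mustela,Sciurus),Xenopus),Culex),((Triturus,Enhydra),(Anopheles,Oryza),Camponotus),((Bombus,Passer),Pinus)).
That clade contains 12 terminal taxa: Anopheles, Bombus, Camponotus, Culex, Enhydra, Mustela, Oryza, Passer, Pinus, Sciurus, Triturus, Xenopus.

12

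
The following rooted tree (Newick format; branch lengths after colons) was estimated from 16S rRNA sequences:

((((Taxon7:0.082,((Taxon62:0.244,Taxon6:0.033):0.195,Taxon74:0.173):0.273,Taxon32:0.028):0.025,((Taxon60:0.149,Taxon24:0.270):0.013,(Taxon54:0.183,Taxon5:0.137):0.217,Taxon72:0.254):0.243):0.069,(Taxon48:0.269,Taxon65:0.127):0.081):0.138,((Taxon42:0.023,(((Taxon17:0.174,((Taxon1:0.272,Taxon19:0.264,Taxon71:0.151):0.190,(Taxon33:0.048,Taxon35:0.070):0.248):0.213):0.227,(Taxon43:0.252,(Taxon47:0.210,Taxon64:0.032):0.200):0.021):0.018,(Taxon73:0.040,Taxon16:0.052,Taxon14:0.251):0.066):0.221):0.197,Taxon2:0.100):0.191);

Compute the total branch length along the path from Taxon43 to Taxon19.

1.167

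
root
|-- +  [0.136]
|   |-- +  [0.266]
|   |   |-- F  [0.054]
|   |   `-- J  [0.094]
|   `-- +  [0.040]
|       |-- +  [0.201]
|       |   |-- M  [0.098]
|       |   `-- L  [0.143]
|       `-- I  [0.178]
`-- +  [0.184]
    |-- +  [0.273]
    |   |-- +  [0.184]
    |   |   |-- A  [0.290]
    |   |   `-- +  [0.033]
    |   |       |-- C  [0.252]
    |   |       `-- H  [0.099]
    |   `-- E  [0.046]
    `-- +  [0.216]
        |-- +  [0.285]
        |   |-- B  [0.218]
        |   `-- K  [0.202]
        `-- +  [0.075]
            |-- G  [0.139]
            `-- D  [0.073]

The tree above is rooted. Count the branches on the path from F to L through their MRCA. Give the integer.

The MRCA of F and L is the node subtending ((F,J),((M,L),I)).
From F up to that node: 2 branches. From L up to the same node: 3 branches. Total: 2 + 3 = 5.

5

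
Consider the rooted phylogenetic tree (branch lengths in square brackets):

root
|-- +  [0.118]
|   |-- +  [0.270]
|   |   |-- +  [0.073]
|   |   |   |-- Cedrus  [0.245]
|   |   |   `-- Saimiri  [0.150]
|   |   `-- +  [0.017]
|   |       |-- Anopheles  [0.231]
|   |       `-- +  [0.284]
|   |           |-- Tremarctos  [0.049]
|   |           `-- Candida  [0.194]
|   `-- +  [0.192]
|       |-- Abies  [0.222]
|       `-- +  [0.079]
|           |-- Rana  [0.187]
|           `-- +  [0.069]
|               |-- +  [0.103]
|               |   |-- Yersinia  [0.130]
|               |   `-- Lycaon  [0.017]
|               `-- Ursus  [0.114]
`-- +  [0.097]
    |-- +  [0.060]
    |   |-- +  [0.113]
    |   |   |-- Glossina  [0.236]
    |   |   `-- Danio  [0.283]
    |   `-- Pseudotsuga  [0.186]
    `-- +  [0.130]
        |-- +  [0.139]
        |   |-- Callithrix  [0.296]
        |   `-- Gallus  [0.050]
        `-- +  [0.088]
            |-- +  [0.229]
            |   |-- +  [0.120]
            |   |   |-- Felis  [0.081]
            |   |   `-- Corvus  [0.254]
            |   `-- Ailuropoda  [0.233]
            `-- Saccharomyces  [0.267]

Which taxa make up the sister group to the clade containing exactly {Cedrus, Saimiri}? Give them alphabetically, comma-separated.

The clade containing exactly {Cedrus, Saimiri} attaches to the tree at the node subtending ((Cedrus,Saimiri),(Anopheles,(Tremarctos,Candida))).
The other lineage descending from that same node — the sister group — is (Anopheles,(Tremarctos,Candida)); its 3 tips in alphabetical order are the answer.

Anopheles, Candida, Tremarctos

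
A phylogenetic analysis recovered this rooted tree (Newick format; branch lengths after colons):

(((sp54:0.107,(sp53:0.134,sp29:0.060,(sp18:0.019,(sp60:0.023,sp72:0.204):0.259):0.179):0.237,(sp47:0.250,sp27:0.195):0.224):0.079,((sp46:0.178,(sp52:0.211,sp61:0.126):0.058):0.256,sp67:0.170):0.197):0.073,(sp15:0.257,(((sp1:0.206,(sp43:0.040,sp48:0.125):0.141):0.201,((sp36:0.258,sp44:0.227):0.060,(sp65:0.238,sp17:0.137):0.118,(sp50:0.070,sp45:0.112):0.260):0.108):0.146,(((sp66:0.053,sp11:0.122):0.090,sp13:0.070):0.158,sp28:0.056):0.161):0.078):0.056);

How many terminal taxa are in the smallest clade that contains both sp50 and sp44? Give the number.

The MRCA of sp50 and sp44 is the node subtending ((sp36,sp44),(sp65,sp17),(sp50,sp45)).
That clade contains 6 terminal taxa: sp17, sp36, sp44, sp45, sp50, sp65.

6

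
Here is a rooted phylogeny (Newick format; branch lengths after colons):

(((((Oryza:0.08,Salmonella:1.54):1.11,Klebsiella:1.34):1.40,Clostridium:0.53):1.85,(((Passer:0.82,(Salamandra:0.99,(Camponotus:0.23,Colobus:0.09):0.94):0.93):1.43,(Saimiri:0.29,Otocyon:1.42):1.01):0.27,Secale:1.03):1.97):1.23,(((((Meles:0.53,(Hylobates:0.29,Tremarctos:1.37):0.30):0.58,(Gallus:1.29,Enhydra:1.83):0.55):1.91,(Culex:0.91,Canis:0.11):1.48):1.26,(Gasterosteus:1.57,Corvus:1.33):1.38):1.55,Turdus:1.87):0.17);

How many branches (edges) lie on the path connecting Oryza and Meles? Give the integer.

11

The MRCA of Oryza and Meles is the root of the tree.
From Oryza up to that node: 5 branches. From Meles up to the same node: 6 branches. Total: 5 + 6 = 11.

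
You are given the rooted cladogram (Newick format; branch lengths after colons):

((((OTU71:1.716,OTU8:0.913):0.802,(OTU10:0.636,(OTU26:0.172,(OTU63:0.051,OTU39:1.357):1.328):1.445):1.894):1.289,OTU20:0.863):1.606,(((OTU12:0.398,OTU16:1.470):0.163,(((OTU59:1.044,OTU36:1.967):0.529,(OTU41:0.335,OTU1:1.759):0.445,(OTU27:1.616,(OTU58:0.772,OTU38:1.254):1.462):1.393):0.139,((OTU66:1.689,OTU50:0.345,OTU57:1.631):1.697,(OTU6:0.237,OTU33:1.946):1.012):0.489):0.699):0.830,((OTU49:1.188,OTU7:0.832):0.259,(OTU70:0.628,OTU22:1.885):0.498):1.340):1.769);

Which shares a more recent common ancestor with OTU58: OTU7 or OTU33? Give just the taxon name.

The MRCA of OTU58 and OTU33 subtends (((OTU59,OTU36),(OTU41,OTU1),(OTU27,(OTU58,OTU38))),((OTU66,OTU50,OTU57),(OTU6,OTU33))) (12 taxa).
The MRCA of OTU58 and OTU7 subtends (((OTU12,OTU16),(((OTU59,OTU36),(OTU41,OTU1),(OTU27,(OTU58,OTU38))),((OTU66,OTU50,OTU57),(OTU6,OTU33)))),((OTU49,OTU7),(OTU70,OTU22))) (18 taxa).
The first is nested inside the second, so OTU58 shares a more recent common ancestor with OTU33.

OTU33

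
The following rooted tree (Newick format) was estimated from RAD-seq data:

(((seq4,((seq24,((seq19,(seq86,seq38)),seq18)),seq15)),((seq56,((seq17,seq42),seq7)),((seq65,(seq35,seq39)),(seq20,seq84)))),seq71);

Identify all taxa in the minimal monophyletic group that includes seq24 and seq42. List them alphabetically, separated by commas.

seq15, seq17, seq18, seq19, seq20, seq24, seq35, seq38, seq39, seq4, seq42, seq56, seq65, seq7, seq84, seq86

Tracing seq24: it sits inside (seq24,((seq19,(seq86,seq38)),seq18)).
Tracing seq42: it sits inside (seq17,seq42).
The smallest clade enclosing both is ((seq4,((seq24,((seq19,(seq86,seq38)),seq18)),seq15)),((seq56,((seq17,seq42),seq7)),((seq65,(seq35,seq39)),(seq20,seq84)))); the answer is its 16 terminal taxa in alphabetical order.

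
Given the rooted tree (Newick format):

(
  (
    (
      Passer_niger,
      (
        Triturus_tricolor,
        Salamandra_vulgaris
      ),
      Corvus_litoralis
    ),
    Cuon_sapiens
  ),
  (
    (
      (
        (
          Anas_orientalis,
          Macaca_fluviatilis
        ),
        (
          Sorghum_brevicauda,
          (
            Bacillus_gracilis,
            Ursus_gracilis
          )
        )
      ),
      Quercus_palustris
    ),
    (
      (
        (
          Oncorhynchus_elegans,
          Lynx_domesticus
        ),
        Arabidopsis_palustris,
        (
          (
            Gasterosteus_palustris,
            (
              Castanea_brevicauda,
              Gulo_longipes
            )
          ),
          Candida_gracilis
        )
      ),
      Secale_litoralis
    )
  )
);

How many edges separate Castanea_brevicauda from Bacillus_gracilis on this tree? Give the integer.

The MRCA of Castanea_brevicauda and Bacillus_gracilis is the node subtending ((((Anas_orientalis,Macaca_fluviatilis),(Sorghum_brevicauda,(Bacillus_gracilis,Ursus_gracilis))),Quercus_palustris),(((Oncorhynchus_elegans,Lynx_domesticus),Arabidopsis_palustris,((Gasterosteus_palustris,(Castanea_brevicauda,Gulo_longipes)),Candida_gracilis)),Secale_litoralis)).
From Castanea_brevicauda up to that node: 6 branches. From Bacillus_gracilis up to the same node: 5 branches. Total: 6 + 5 = 11.

11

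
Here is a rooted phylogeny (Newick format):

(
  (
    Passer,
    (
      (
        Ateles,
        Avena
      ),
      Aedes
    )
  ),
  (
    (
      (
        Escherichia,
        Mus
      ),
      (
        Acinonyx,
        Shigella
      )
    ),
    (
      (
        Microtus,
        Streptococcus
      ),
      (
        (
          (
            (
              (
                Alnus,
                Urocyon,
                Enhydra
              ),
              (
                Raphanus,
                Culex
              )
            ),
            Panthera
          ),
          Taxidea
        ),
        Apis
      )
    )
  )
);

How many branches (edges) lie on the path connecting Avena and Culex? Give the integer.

12

The MRCA of Avena and Culex is the root of the tree.
From Avena up to that node: 4 branches. From Culex up to the same node: 8 branches. Total: 4 + 8 = 12.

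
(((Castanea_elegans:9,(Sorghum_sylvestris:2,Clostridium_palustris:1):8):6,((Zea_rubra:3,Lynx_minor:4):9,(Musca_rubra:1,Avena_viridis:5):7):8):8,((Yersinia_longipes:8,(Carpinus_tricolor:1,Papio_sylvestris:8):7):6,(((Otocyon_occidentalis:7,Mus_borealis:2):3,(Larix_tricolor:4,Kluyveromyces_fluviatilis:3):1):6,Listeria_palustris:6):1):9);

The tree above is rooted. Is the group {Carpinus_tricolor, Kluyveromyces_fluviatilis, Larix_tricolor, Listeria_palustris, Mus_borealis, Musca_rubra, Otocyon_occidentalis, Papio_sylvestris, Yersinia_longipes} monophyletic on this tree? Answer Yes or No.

No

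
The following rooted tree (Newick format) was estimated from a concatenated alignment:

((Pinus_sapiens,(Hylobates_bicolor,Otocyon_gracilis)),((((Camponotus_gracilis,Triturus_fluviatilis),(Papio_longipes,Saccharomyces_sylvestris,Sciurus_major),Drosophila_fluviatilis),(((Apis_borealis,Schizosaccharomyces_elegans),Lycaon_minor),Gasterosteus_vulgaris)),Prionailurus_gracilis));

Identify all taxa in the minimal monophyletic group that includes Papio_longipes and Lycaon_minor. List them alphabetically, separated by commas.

Tracing Papio_longipes: it sits inside (Papio_longipes,Saccharomyces_sylvestris,Sciurus_major).
Tracing Lycaon_minor: it sits inside ((Apis_borealis,Schizosaccharomyces_elegans),Lycaon_minor).
The smallest clade enclosing both is (((Camponotus_gracilis,Triturus_fluviatilis),(Papio_longipes,Saccharomyces_sylvestris,Sciurus_major),Drosophila_fluviatilis),(((Apis_borealis,Schizosaccharomyces_elegans),Lycaon_minor),Gasterosteus_vulgaris)); the answer is its 10 terminal taxa in alphabetical order.

Apis_borealis, Camponotus_gracilis, Drosophila_fluviatilis, Gasterosteus_vulgaris, Lycaon_minor, Papio_longipes, Saccharomyces_sylvestris, Schizosaccharomyces_elegans, Sciurus_major, Triturus_fluviatilis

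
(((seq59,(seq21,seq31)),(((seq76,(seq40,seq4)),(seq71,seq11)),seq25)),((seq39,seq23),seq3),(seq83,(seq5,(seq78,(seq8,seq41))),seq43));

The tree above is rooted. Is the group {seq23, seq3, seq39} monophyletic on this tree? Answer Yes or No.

Yes

The most recent common ancestor of these taxa subtends ((seq39,seq23),seq3).
That clade has exactly 3 tips — every listed taxon and nothing else — so the group is monophyletic.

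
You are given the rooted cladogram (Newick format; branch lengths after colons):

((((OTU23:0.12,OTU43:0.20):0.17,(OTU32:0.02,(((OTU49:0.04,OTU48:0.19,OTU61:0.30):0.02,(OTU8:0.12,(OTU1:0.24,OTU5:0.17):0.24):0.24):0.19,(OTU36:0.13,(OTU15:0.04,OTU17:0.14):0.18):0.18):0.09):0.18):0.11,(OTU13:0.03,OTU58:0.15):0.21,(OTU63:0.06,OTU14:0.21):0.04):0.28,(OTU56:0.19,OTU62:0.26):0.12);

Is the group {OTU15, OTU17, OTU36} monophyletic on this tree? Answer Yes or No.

The most recent common ancestor of these taxa subtends (OTU36,(OTU15,OTU17)).
That clade has exactly 3 tips — every listed taxon and nothing else — so the group is monophyletic.

Yes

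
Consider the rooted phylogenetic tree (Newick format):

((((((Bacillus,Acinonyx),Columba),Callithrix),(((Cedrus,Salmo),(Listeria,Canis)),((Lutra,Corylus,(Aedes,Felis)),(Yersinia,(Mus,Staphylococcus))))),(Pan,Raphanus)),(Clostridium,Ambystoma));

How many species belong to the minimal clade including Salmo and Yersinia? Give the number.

11

The MRCA of Salmo and Yersinia is the node subtending (((Cedrus,Salmo),(Listeria,Canis)),((Lutra,Corylus,(Aedes,Felis)),(Yersinia,(Mus,Staphylococcus)))).
That clade contains 11 terminal taxa: Aedes, Canis, Cedrus, Corylus, Felis, Listeria, Lutra, Mus, Salmo, Staphylococcus, Yersinia.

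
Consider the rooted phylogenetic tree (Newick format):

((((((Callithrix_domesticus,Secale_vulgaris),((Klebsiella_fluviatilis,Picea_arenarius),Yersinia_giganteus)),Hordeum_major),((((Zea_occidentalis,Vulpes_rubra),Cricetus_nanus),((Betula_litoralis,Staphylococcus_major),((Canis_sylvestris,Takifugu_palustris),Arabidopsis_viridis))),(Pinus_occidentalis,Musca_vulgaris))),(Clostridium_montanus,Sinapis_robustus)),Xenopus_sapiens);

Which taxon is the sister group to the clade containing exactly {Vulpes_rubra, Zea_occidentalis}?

Cricetus_nanus

The clade containing exactly {Vulpes_rubra, Zea_occidentalis} attaches to the tree at the node subtending ((Zea_occidentalis,Vulpes_rubra),Cricetus_nanus).
The other lineage descending from that same node — the sister group — is the single tip Cricetus_nanus.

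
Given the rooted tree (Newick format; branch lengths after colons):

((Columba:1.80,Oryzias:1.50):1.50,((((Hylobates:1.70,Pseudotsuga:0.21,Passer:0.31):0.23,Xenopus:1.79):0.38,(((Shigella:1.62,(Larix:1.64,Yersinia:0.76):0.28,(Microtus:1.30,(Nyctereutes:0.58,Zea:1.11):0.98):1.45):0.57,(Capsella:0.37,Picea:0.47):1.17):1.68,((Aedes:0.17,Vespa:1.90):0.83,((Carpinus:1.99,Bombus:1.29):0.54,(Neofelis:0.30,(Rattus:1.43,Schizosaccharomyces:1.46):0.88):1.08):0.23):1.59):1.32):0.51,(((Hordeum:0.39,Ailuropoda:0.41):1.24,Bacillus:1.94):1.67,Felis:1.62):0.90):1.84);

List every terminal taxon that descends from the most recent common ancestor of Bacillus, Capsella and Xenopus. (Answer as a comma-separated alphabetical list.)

Tracing Bacillus: it sits inside ((Hordeum,Ailuropoda),Bacillus).
Tracing Capsella: it sits inside (Capsella,Picea).
Tracing Xenopus: it sits inside ((Hylobates,Pseudotsuga,Passer),Xenopus).
The smallest clade enclosing all 3 is ((((Hylobates,Pseudotsuga,Passer),Xenopus),(((Shigella,(Larix,Yersinia),(Microtus,(Nyctereutes,Zea))),(Capsella,Picea)),((Aedes,Vespa),((Carpinus,Bombus),(Neofelis,(Rattus,Schizosaccharomyces)))))),(((Hordeum,Ailuropoda),Bacillus),Felis)); the answer is its 23 terminal taxa in alphabetical order.

Aedes, Ailuropoda, Bacillus, Bombus, Capsella, Carpinus, Felis, Hordeum, Hylobates, Larix, Microtus, Neofelis, Nyctereutes, Passer, Picea, Pseudotsuga, Rattus, Schizosaccharomyces, Shigella, Vespa, Xenopus, Yersinia, Zea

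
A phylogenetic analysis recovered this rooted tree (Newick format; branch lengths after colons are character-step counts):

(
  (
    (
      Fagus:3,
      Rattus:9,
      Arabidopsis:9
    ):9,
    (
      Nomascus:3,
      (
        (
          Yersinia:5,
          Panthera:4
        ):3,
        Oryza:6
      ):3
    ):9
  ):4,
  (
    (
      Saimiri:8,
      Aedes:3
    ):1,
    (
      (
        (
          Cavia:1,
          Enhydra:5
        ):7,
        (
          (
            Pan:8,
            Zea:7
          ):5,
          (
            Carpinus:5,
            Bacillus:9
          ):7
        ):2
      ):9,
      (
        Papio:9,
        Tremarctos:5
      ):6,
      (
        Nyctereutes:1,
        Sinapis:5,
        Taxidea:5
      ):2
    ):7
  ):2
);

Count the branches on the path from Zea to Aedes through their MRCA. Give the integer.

7

The MRCA of Zea and Aedes is the node subtending ((Saimiri,Aedes),(((Cavia,Enhydra),((Pan,Zea),(Carpinus,Bacillus))),(Papio,Tremarctos),(Nyctereutes,Sinapis,Taxidea))).
From Zea up to that node: 5 branches. From Aedes up to the same node: 2 branches. Total: 5 + 2 = 7.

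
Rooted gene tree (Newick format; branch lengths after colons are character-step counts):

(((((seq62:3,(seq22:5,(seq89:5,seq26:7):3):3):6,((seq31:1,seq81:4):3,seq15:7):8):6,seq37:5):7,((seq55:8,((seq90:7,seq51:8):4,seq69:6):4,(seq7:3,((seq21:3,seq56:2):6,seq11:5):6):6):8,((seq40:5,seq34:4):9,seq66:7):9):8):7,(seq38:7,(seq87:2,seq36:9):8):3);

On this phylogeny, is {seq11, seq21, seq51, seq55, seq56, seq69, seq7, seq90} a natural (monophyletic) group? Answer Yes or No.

The most recent common ancestor of these taxa subtends (seq55,((seq90,seq51),seq69),(seq7,((seq21,seq56),seq11))).
That clade has exactly 8 tips — every listed taxon and nothing else — so the group is monophyletic.

Yes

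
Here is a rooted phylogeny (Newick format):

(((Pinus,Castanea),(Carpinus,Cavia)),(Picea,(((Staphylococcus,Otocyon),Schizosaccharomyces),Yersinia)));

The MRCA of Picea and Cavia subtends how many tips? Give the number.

The MRCA of Picea and Cavia is the root, so the clade is the entire tree.
That clade contains 9 terminal taxa: Carpinus, Castanea, Cavia, Otocyon, Picea, Pinus, Schizosaccharomyces, Staphylococcus, Yersinia.

9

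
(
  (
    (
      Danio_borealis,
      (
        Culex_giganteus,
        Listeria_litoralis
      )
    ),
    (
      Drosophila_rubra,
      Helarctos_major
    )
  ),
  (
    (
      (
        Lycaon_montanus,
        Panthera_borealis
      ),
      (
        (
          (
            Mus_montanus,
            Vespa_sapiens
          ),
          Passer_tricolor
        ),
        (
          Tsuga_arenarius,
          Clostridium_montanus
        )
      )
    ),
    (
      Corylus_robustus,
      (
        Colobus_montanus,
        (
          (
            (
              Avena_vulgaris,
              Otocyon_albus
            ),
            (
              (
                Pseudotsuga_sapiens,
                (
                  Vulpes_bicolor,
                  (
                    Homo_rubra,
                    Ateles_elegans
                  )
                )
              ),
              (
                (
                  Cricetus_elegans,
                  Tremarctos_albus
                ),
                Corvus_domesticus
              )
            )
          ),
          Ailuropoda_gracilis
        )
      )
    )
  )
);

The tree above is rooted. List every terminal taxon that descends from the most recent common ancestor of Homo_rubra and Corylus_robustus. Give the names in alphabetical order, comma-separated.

Ailuropoda_gracilis, Ateles_elegans, Avena_vulgaris, Colobus_montanus, Corvus_domesticus, Corylus_robustus, Cricetus_elegans, Homo_rubra, Otocyon_albus, Pseudotsuga_sapiens, Tremarctos_albus, Vulpes_bicolor

Tracing Homo_rubra: it sits inside (Homo_rubra,Ateles_elegans).
Tracing Corylus_robustus: it sits inside (Corylus_robustus,(Colobus_montanus,(((Avena_vulgaris,Otocyon_albus),((Pseudotsuga_sapiens,(Vulpes_bicolor,(Homo_rubra,Ateles_elegans))),((Cricetus_elegans,Tremarctos_albus),Corvus_domesticus))),Ailuropoda_gracilis))).
The smallest clade enclosing both is (Corylus_robustus,(Colobus_montanus,(((Avena_vulgaris,Otocyon_albus),((Pseudotsuga_sapiens,(Vulpes_bicolor,(Homo_rubra,Ateles_elegans))),((Cricetus_elegans,Tremarctos_albus),Corvus_domesticus))),Ailuropoda_gracilis))); the answer is its 12 terminal taxa in alphabetical order.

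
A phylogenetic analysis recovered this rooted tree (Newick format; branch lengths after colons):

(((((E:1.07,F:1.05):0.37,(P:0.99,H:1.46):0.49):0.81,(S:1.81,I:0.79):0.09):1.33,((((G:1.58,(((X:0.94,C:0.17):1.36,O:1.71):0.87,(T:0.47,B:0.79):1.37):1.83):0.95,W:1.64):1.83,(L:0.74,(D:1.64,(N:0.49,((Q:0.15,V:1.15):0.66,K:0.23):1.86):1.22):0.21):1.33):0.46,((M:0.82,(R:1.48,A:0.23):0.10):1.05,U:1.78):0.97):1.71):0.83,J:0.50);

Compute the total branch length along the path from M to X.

The path runs M → … → MRCA → … → X; the MRCA is the node subtending ((((G,(((X,C),O),(T,B))),W),(L,(D,(N,((Q,V),K))))),((M,(R,A)),U)).
Branch lengths along that path: 0.82 + 1.05 + 0.97 + 0.46 + 1.83 + 0.95 + 1.83 + 0.87 + 1.36 + 0.94 = 11.08.

11.08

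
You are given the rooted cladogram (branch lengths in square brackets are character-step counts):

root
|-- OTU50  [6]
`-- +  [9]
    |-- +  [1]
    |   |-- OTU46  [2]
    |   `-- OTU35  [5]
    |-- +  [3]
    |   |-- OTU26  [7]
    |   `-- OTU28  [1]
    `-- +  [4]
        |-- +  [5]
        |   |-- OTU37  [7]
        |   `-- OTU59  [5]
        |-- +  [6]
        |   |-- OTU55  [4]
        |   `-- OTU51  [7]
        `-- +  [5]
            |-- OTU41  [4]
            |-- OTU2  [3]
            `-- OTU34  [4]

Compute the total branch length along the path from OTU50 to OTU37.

The path runs OTU50 → … → MRCA → … → OTU37; the MRCA is the root of the tree.
Branch lengths along that path: 6 + 9 + 4 + 5 + 7 = 31.

31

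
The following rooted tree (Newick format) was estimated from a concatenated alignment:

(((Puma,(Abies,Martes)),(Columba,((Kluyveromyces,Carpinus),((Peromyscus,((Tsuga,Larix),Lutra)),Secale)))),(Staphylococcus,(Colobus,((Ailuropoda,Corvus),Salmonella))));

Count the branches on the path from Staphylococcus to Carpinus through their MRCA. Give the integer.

The MRCA of Staphylococcus and Carpinus is the root of the tree.
From Staphylococcus up to that node: 2 branches. From Carpinus up to the same node: 5 branches. Total: 2 + 5 = 7.

7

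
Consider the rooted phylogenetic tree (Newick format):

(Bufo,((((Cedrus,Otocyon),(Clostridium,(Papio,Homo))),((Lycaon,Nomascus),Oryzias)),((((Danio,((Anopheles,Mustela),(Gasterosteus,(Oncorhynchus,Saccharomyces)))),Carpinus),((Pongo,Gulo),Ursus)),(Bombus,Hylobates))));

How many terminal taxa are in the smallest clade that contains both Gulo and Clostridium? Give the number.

20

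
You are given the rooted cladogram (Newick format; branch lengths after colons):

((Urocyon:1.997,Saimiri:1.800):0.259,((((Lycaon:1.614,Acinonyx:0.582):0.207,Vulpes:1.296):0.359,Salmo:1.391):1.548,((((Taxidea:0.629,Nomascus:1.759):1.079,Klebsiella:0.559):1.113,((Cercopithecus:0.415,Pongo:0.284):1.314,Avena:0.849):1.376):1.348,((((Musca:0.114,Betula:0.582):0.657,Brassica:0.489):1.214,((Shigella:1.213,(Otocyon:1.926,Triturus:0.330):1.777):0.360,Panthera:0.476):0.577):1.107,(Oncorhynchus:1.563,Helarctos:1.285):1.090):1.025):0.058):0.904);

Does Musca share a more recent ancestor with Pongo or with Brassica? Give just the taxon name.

Brassica

The MRCA of Musca and Brassica subtends ((Musca,Betula),Brassica) (3 taxa).
The MRCA of Musca and Pongo subtends ((((Taxidea,Nomascus),Klebsiella),((Cercopithecus,Pongo),Avena)),((((Musca,Betula),Brassica),((Shigella,(Otocyon,Triturus)),Panthera)),(Oncorhynchus,Helarctos))) (15 taxa).
The first is nested inside the second, so Musca shares a more recent common ancestor with Brassica.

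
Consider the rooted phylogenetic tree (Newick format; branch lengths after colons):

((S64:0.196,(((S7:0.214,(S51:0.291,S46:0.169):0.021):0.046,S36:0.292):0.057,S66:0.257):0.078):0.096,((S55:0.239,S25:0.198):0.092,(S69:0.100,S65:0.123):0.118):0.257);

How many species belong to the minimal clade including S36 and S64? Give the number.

6

The MRCA of S36 and S64 is the node subtending (S64,(((S7,(S51,S46)),S36),S66)).
That clade contains 6 terminal taxa: S36, S46, S51, S64, S66, S7.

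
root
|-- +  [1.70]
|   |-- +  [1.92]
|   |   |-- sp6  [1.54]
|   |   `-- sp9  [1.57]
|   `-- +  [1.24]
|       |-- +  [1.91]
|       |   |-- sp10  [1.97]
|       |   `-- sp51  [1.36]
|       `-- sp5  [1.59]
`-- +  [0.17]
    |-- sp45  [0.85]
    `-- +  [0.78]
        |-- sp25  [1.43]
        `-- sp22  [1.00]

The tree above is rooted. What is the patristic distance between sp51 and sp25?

8.59

The path runs sp51 → … → MRCA → … → sp25; the MRCA is the root of the tree.
Branch lengths along that path: 1.36 + 1.91 + 1.24 + 1.70 + 0.17 + 0.78 + 1.43 = 8.59.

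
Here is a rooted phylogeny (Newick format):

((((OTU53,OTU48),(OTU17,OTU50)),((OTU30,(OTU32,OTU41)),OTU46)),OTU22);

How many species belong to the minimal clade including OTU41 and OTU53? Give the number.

8

The MRCA of OTU41 and OTU53 is the node subtending (((OTU53,OTU48),(OTU17,OTU50)),((OTU30,(OTU32,OTU41)),OTU46)).
That clade contains 8 terminal taxa: OTU17, OTU30, OTU32, OTU41, OTU46, OTU48, OTU50, OTU53.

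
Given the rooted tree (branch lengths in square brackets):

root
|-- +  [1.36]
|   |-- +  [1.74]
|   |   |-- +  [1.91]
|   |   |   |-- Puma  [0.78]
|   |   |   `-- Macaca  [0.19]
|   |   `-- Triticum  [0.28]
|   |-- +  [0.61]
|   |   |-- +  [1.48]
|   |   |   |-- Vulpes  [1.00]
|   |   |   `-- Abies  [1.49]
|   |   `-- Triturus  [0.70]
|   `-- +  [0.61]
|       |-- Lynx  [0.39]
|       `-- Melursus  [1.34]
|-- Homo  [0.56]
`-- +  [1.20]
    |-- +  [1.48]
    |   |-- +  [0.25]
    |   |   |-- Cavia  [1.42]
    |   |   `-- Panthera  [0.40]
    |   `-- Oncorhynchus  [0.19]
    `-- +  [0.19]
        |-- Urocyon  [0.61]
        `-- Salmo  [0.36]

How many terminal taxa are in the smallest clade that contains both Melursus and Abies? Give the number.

The MRCA of Melursus and Abies is the node subtending (((Puma,Macaca),Triticum),((Vulpes,Abies),Triturus),(Lynx,Melursus)).
That clade contains 8 terminal taxa: Abies, Lynx, Macaca, Melursus, Puma, Triticum, Triturus, Vulpes.

8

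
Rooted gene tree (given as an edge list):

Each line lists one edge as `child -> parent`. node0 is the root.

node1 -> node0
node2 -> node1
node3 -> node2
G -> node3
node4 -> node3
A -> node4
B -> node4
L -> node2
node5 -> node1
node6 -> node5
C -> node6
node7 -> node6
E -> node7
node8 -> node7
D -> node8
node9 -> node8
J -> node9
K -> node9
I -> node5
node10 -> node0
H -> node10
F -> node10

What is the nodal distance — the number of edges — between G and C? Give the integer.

6

The MRCA of G and C is the node subtending (((G,(A,B)),L),((C,(E,(D,(J,K)))),I)).
From G up to that node: 3 branches. From C up to the same node: 3 branches. Total: 3 + 3 = 6.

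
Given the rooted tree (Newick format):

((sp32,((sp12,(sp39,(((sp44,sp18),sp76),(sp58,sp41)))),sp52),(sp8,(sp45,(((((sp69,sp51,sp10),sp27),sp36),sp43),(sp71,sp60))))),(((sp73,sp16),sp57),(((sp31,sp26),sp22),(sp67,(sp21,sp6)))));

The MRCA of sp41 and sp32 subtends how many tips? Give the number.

The MRCA of sp41 and sp32 is the node subtending (sp32,((sp12,(sp39,(((sp44,sp18),sp76),(sp58,sp41)))),sp52),(sp8,(sp45,(((((sp69,sp51,sp10),sp27),sp36),sp43),(sp71,sp60))))).
That clade contains 19 terminal taxa: sp10, sp12, sp18, sp27, sp32, sp36, sp39, sp41, sp43, sp44, sp45, sp51, sp52, sp58, sp60, sp69, sp71, sp76, sp8.

19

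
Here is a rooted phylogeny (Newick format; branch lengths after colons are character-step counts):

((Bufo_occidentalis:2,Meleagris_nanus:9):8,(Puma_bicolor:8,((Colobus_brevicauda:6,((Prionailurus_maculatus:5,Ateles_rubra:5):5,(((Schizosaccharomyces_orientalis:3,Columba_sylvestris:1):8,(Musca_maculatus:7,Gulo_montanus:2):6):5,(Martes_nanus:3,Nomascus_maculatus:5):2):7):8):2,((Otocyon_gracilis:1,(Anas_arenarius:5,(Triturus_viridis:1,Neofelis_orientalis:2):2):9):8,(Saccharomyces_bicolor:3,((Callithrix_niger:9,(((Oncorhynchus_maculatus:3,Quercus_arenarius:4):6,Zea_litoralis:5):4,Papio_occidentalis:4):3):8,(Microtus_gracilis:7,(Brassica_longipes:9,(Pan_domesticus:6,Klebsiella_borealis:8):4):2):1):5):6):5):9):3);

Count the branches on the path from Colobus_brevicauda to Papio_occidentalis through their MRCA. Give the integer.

8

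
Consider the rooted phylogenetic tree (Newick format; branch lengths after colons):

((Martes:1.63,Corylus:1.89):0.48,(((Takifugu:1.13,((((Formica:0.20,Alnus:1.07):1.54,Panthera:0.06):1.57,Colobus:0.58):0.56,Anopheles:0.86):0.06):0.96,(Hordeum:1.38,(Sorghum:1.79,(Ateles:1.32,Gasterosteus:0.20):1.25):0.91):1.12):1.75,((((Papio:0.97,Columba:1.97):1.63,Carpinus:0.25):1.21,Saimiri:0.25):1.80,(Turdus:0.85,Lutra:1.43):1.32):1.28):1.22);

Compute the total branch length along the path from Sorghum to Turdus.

The path runs Sorghum → … → MRCA → … → Turdus; the MRCA is the node subtending (((Takifugu,((((Formica,Alnus),Panthera),Colobus),Anopheles)),(Hordeum,(Sorghum,(Ateles,Gasterosteus)))),((((Papio,Columba),Carpinus),Saimiri),(Turdus,Lutra))).
Branch lengths along that path: 1.79 + 0.91 + 1.12 + 1.75 + 1.28 + 1.32 + 0.85 = 9.02.

9.02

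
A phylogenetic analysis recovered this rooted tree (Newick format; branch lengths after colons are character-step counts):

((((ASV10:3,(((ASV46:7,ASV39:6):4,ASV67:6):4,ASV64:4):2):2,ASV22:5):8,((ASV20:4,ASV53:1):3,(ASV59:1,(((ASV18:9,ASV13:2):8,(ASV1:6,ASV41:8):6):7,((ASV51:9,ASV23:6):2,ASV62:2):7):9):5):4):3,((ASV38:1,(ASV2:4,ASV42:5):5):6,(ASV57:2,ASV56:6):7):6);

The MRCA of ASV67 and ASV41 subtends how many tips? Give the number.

16

The MRCA of ASV67 and ASV41 is the node subtending (((ASV10,(((ASV46,ASV39),ASV67),ASV64)),ASV22),((ASV20,ASV53),(ASV59,(((ASV18,ASV13),(ASV1,ASV41)),((ASV51,ASV23),ASV62))))).
That clade contains 16 terminal taxa: ASV1, ASV10, ASV13, ASV18, ASV20, ASV22, ASV23, ASV39, ASV41, ASV46, ASV51, ASV53, ASV59, ASV62, ASV64, ASV67.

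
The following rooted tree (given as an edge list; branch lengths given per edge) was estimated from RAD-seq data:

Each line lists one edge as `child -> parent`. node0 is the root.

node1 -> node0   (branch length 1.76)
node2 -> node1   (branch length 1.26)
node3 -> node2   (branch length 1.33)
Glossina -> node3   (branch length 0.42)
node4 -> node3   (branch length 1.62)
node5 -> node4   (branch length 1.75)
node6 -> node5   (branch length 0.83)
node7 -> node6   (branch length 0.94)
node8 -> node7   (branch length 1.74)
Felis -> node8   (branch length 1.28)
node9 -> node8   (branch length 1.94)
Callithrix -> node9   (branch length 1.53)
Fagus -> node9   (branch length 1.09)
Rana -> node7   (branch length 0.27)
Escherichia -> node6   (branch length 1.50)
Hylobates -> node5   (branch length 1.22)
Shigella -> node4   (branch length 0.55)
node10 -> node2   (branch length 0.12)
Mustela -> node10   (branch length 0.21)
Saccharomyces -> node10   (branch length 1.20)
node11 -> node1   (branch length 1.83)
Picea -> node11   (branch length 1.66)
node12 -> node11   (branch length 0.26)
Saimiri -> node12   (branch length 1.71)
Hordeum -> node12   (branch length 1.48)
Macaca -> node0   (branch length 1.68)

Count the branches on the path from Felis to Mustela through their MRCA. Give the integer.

The MRCA of Felis and Mustela is the node subtending ((Glossina,(((((Felis,(Callithrix,Fagus)),Rana),Escherichia),Hylobates),Shigella)),(Mustela,Saccharomyces)).
From Felis up to that node: 7 branches. From Mustela up to the same node: 2 branches. Total: 7 + 2 = 9.

9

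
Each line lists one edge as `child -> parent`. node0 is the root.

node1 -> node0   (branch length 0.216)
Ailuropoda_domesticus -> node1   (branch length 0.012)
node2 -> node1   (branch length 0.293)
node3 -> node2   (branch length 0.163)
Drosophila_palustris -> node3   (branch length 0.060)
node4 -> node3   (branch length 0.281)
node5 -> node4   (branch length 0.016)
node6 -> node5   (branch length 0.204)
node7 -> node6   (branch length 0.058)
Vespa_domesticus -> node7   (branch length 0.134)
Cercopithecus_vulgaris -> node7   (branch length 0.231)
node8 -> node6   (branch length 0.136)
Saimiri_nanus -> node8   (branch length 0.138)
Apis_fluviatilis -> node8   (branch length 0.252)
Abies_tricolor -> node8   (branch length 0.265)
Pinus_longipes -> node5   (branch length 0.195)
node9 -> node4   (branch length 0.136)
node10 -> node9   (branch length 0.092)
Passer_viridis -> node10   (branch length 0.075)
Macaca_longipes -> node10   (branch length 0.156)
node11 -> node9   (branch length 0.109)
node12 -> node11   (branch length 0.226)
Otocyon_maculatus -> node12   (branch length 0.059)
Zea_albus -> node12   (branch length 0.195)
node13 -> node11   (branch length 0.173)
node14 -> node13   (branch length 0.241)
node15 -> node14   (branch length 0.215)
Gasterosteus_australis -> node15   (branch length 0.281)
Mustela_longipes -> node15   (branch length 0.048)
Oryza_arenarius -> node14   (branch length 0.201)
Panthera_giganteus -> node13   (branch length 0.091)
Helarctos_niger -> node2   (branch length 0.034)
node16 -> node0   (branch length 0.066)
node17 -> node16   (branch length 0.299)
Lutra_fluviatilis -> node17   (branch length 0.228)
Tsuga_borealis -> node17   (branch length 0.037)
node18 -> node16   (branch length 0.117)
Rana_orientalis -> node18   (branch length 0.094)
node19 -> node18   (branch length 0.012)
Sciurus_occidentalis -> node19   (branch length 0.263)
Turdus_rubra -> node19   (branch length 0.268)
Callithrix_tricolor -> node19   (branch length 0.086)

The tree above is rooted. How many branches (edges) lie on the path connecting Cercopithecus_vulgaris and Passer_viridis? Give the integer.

The MRCA of Cercopithecus_vulgaris and Passer_viridis is the node subtending ((((Vespa_domesticus,Cercopithecus_vulgaris),(Saimiri_nanus,Apis_fluviatilis,Abies_tricolor)),Pinus_longipes),((Passer_viridis,Macaca_longipes),((Otocyon_maculatus,Zea_albus),(((Gasterosteus_australis,Mustela_longipes),Oryza_arenarius),Panthera_giganteus)))).
From Cercopithecus_vulgaris up to that node: 4 branches. From Passer_viridis up to the same node: 3 branches. Total: 4 + 3 = 7.

7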